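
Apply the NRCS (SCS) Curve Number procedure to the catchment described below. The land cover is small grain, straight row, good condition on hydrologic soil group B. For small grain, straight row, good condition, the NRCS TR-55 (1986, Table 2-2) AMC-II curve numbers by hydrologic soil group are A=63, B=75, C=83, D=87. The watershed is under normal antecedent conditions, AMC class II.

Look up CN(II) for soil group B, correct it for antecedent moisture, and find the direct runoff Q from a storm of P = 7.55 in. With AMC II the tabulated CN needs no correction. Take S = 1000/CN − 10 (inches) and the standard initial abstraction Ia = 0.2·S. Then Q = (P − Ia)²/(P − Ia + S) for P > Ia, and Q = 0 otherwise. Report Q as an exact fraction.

Q = 170569/36780 in ≈ 4.638 in

NRCS table: small grain, straight row, good condition, soil group B → CN(II) = 75
Average conditions: CN = 75 (no AMC adjustment).
Retention S: 1000/CN − 10 with CN=75.000 → S = 10/3 ≈ 3.333 in
Ia = 0.2·(10/3) = 2/3 in ≈ 0.667 in
Excess rainfall: 7.550 − 0.667 = 6.883 in; P > Ia so Q > 0
Q = (413/60)²/((413/60) + 10/3) = (170569/3600)/(613/60) = 170569/36780 in ≈ 4.638 in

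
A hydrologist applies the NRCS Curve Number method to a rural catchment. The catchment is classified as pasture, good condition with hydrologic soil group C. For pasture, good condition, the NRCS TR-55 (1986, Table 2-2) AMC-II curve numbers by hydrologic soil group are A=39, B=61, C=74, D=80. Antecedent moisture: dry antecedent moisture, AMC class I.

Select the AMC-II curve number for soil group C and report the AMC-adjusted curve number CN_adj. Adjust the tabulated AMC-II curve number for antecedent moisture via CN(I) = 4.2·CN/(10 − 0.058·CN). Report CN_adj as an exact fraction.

CN_adj = 77700/1427 ≈ 54.450

NRCS table: pasture, good condition, soil group C → CN(II) = 74
CN(I) from CN(II)=74: (4.2·74)/(10 − 0.058·74) = 77700/1427 ≈ 54.450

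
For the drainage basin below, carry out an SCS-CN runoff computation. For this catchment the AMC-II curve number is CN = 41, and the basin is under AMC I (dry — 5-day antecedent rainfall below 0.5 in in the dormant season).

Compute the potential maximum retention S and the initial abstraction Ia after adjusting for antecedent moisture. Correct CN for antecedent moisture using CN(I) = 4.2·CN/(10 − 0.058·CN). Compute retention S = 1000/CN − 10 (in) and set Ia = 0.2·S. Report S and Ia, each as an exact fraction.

CN(I) from CN(II)=41: (4.2·41)/(10 − 0.058·41) = 86100/3811 ≈ 22.592
Max retention: S = 1000/(86100/3811) − 10 = 29500/861 in (≈ 34.262 in)
Initial abstraction Ia = S/5 = (29500/861)/5 = 5900/861 ≈ 6.852 in

S = 29500/861 in ≈ 34.262 in; Ia = 5900/861 in ≈ 6.852 in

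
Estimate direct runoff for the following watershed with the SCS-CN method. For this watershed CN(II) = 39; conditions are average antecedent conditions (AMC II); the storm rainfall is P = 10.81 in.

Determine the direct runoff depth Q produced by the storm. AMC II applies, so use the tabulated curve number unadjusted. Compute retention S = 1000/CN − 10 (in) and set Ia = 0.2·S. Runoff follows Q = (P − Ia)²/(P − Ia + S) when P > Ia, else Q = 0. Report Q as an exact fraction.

AMC II — tabulated CN = 39 applies directly.
Max retention: S = 1000/39 − 10 = 610/39 in (≈ 15.641 in)
Ia = 0.2S: 0.2·15.641 = 3.128 in (exactly 122/39)
Excess rainfall: 10.810 − 3.128 = 7.682 in; P > Ia so Q > 0
Runoff Q = (P−Ia)²/(P−Ia+S) = (7.682)²/(7.682+15.641) = 897541681/354740100 ≈ 2.530 in

Q = 897541681/354740100 in ≈ 2.530 in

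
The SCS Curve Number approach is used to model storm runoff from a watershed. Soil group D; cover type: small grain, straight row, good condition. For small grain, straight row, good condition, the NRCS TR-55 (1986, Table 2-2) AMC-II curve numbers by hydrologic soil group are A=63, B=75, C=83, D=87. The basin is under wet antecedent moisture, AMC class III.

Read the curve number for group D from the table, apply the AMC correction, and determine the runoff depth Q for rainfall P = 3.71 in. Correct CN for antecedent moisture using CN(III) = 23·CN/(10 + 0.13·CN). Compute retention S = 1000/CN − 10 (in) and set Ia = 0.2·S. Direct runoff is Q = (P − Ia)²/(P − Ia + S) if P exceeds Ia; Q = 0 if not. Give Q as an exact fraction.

Q = 513187409641/169358837100 in ≈ 3.030 in

NRCS table: small grain, straight row, good condition, soil group D → CN(II) = 87
Wet (AMC III): CN(III) = 23·87/(10 + 0.13·87) = 2001/(2131/100) = 200100/2131 ≈ 93.900
Max retention: S = 1000/(200100/2131) − 10 = 1300/2001 in (≈ 0.650 in)
Ia = 0.2·(1300/2001) = 260/2001 in ≈ 0.130 in
P − Ia = 3.710 − 0.130 = 716371/200100 ≈ 3.580 in (> 0, runoff occurs)
Runoff Q = (P−Ia)²/(P−Ia+S) = (3.580)²/(3.580+0.650) = 513187409641/169358837100 ≈ 3.030 in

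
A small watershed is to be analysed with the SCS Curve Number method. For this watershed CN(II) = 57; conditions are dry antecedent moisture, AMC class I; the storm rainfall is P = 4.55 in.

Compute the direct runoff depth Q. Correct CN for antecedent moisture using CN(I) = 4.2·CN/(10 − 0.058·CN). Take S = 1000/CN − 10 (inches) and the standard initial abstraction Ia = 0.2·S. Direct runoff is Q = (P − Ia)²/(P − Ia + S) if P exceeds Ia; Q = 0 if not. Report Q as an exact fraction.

Q = 525647329/10843072380 in ≈ 0.048 in

Dry (AMC I): CN(I) = 4.2·57/(10 − 0.058·57) = (1197/5)/(3347/500) = 119700/3347 ≈ 35.763
Max retention: S = 1000/(119700/3347) − 10 = 21500/1197 in (≈ 17.962 in)
Initial abstraction Ia = S/5 = (21500/1197)/5 = 4300/1197 ≈ 3.592 in
Since P=4.550 > Ia=3.592: effective rainfall P−Ia = 22927/23940 in
Runoff Q = (P−Ia)²/(P−Ia+S) = (0.958)²/(0.958+17.962) = 525647329/10843072380 ≈ 0.048 in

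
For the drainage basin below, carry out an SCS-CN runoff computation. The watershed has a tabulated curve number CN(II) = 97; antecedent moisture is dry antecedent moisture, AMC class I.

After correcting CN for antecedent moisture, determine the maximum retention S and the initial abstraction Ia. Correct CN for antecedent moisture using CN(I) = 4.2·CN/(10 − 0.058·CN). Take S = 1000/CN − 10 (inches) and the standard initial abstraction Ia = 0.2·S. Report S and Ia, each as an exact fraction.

Dry (AMC I): CN(I) = 4.2·97/(10 − 0.058·97) = (2037/5)/(2187/500) = 67900/729 ≈ 93.141
S = 1000/(67900/729) − 10 = 500/679 in ≈ 0.736 in
Ia = 0.2S: 0.2·0.736 = 0.147 in (exactly 100/679)

S = 500/679 in ≈ 0.736 in; Ia = 100/679 in ≈ 0.147 in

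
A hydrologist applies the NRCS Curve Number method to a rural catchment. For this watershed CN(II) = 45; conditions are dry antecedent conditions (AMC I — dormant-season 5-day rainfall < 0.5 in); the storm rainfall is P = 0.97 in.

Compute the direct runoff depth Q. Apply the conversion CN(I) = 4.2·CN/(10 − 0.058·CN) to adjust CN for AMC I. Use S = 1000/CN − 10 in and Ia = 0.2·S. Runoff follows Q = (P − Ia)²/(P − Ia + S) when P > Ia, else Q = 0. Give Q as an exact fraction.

Q = 0 in ≈ 0.000 in

Adjust CN=45 to AMC I: 4.2·45/(10 − 0.058·45) → 189 ÷ (739/100) = 18900/739 ≈ 25.575
S = 1000/(18900/739) − 10 = 5500/189 in ≈ 29.101 in
Ia = 0.2S: 0.2·29.101 = 5.820 in (exactly 1100/189)
P = 0.970 ≤ Ia = 5.820 in: entire storm abstracted, Q = 0.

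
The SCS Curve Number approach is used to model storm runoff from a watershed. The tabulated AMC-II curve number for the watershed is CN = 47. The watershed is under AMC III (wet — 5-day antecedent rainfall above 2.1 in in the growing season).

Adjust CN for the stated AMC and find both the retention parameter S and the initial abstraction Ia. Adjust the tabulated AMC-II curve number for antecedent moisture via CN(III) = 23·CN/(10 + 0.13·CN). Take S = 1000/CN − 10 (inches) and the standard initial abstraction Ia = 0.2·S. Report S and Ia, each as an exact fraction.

Wet (AMC III): CN(III) = 23·47/(10 + 0.13·47) = 1081/(1611/100) = 108100/1611 ≈ 67.101
Retention S: 1000/CN − 10 with CN=67.101 → S = 5300/1081 ≈ 4.903 in
Initial abstraction Ia = S/5 = (5300/1081)/5 = 1060/1081 ≈ 0.981 in

S = 5300/1081 in ≈ 4.903 in; Ia = 1060/1081 in ≈ 0.981 in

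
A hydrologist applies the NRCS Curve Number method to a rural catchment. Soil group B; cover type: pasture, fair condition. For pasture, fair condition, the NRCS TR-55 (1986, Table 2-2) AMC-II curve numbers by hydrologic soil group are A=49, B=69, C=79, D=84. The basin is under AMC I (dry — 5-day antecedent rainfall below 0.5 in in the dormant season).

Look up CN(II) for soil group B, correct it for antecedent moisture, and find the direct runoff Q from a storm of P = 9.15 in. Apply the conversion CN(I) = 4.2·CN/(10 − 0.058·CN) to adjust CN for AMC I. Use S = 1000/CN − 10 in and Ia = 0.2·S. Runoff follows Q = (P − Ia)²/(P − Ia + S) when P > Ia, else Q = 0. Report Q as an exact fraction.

NRCS table: pasture, fair condition, soil group B → CN(II) = 69
CN(I) from CN(II)=69: (4.2·69)/(10 − 0.058·69) = 144900/2999 ≈ 48.316
S = 1000/(144900/2999) − 10 = 15500/1449 in ≈ 10.697 in
Ia = 0.2S: 0.2·10.697 = 2.139 in (exactly 3100/1449)
P − Ia = 9.150 − 2.139 = 203167/28980 ≈ 7.011 in (> 0, runoff occurs)
Runoff Q = (P−Ia)²/(P−Ia+S) = (7.011)²/(7.011+10.697) = 41276829889/14871579660 ≈ 2.776 in

Q = 41276829889/14871579660 in ≈ 2.776 in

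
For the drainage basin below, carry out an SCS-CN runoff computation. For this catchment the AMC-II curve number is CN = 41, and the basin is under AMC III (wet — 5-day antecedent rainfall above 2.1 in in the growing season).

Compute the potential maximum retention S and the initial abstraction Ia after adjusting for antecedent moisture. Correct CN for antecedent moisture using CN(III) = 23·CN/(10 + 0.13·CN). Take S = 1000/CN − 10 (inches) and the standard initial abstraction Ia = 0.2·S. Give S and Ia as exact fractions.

CN(III) from CN(II)=41: (23·41)/(10 + 0.13·41) = 94300/1533 ≈ 61.513
Max retention: S = 1000/(94300/1533) − 10 = 5900/943 in (≈ 6.257 in)
Ia = 0.2S: 0.2·6.257 = 1.251 in (exactly 1180/943)

S = 5900/943 in ≈ 6.257 in; Ia = 1180/943 in ≈ 1.251 in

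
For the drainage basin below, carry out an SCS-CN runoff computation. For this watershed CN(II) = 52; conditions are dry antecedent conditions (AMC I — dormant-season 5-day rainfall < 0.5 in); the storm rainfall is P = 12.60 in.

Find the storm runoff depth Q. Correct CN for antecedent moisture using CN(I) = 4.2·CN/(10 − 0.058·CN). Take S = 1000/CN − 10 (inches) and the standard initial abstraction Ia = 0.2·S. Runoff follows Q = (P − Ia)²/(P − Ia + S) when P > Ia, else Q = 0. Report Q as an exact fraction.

Q = 13935289/6248515 in ≈ 2.230 in

Adjust CN=52 to AMC I: 4.2·52/(10 − 0.058·52) → (1092/5) ÷ (873/125) = 9100/291 ≈ 31.271
Retention S: 1000/CN − 10 with CN=31.271 → S = 2000/91 ≈ 21.978 in
Ia = 0.2·(2000/91) = 400/91 in ≈ 4.396 in
Excess rainfall: 12.600 − 4.396 = 8.204 in; P > Ia so Q > 0
Q: (3733/455)² ÷ (13733/455) = 13935289/6248515 in (≈ 2.230 in)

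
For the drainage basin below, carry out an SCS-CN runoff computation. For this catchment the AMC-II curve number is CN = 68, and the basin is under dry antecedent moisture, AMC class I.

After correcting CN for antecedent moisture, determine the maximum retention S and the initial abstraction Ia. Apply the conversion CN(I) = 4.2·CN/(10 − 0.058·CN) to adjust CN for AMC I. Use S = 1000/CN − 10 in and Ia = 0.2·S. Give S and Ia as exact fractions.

Dry (AMC I): CN(I) = 4.2·68/(10 − 0.058·68) = (1428/5)/(757/125) = 35700/757 ≈ 47.160
Max retention: S = 1000/(35700/757) − 10 = 4000/357 in (≈ 11.204 in)
Ia = 0.2S: 0.2·11.204 = 2.241 in (exactly 800/357)

S = 4000/357 in ≈ 11.204 in; Ia = 800/357 in ≈ 2.241 in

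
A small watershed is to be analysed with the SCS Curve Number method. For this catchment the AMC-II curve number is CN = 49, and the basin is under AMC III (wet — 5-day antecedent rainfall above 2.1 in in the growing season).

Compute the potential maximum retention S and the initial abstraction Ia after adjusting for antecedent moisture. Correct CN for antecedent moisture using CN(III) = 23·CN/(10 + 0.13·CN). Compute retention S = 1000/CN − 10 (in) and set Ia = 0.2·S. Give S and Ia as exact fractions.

S = 5100/1127 in ≈ 4.525 in; Ia = 1020/1127 in ≈ 0.905 in

CN(III) from CN(II)=49: (23·49)/(10 + 0.13·49) = 112700/1637 ≈ 68.845
S = 1000/(112700/1637) − 10 = 5100/1127 in ≈ 4.525 in
Ia = 0.2·(5100/1127) = 1020/1127 in ≈ 0.905 in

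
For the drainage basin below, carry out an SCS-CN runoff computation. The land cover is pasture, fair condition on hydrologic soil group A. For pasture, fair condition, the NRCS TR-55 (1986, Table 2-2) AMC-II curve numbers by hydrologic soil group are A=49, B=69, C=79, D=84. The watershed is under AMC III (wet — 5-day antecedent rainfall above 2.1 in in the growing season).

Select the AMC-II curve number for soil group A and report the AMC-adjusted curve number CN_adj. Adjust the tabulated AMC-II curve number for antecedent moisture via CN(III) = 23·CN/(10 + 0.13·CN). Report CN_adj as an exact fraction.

NRCS table: pasture, fair condition, soil group A → CN(II) = 49
CN(III) from CN(II)=49: (23·49)/(10 + 0.13·49) = 112700/1637 ≈ 68.845

CN_adj = 112700/1637 ≈ 68.845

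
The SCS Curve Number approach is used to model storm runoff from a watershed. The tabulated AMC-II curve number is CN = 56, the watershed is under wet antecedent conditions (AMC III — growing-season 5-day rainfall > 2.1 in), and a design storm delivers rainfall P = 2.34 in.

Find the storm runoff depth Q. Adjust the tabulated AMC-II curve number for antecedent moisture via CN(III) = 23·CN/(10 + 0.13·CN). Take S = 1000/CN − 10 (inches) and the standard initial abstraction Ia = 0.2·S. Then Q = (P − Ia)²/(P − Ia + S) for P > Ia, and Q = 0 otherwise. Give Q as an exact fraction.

Q = 177875569/328737850 in ≈ 0.541 in

Adjust CN=56 to AMC III: 23·56/(10 + 0.13·56) → 1288 ÷ (432/25) = 4025/54 ≈ 74.537
Max retention: S = 1000/(4025/54) − 10 = 550/161 in (≈ 3.416 in)
Ia = 0.2S: 0.2·3.416 = 0.683 in (exactly 110/161)
P − Ia = 2.340 − 0.683 = 13337/8050 ≈ 1.657 in (> 0, runoff occurs)
Runoff Q = (P−Ia)²/(P−Ia+S) = (1.657)²/(1.657+3.416) = 177875569/328737850 ≈ 0.541 in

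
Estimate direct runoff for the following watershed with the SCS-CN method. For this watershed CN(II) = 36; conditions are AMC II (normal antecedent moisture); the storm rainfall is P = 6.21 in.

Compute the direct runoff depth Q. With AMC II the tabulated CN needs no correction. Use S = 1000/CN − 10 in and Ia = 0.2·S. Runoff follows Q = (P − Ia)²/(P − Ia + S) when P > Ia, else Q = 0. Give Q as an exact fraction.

Q = 5707321/16550100 in ≈ 0.345 in

Average conditions: CN = 36 (no AMC adjustment).
S = 1000/36 − 10 = 160/9 in ≈ 17.778 in
Initial abstraction Ia = S/5 = (160/9)/5 = 32/9 ≈ 3.556 in
P − Ia = 6.210 − 3.556 = 2389/900 ≈ 2.654 in (> 0, runoff occurs)
Q = (2389/900)²/((2389/900) + 160/9) = (5707321/810000)/(18389/900) = 5707321/16550100 in ≈ 0.345 in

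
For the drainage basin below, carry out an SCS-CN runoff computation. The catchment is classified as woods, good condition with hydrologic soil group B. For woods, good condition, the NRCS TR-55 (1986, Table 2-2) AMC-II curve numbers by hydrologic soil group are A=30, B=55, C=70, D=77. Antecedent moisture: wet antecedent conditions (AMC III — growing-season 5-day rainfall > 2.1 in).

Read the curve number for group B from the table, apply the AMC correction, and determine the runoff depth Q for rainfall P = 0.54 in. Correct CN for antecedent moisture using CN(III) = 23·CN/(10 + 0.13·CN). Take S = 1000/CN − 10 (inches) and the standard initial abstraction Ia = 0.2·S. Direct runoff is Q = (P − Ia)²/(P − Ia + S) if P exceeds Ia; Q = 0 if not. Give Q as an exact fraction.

Q = 0 in ≈ 0.000 in

NRCS table: woods, good condition, soil group B → CN(II) = 55
Wet (AMC III): CN(III) = 23·55/(10 + 0.13·55) = 1265/(343/20) = 25300/343 ≈ 73.761
Max retention: S = 1000/(25300/343) − 10 = 900/253 in (≈ 3.557 in)
Ia = 0.2·(900/253) = 180/253 in ≈ 0.711 in
P = 0.540 ≤ Ia = 0.711 in: entire storm abstracted, Q = 0.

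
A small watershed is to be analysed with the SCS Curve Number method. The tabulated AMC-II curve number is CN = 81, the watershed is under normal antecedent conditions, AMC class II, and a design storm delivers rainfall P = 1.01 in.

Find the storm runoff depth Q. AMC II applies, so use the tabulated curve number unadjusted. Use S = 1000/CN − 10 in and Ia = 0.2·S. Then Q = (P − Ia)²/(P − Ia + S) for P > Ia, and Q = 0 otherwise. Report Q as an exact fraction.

AMC II — tabulated CN = 81 applies directly.
S = 1000/81 − 10 = 190/81 in ≈ 2.346 in
Ia = 0.2·(190/81) = 38/81 in ≈ 0.469 in
P − Ia = 1.010 − 0.469 = 4381/8100 ≈ 0.541 in (> 0, runoff occurs)
Runoff Q = (P−Ia)²/(P−Ia+S) = (0.541)²/(0.541+2.346) = 19193161/189386100 ≈ 0.101 in

Q = 19193161/189386100 in ≈ 0.101 in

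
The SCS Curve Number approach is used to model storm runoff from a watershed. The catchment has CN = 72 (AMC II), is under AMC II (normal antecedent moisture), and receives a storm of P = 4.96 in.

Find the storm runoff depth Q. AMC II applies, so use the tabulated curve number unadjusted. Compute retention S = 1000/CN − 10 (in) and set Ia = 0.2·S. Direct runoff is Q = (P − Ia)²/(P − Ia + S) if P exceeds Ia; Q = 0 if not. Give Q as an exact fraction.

CN(II) = 72; AMC II needs no correction.
Max retention: S = 1000/72 − 10 = 35/9 in (≈ 3.889 in)
Initial abstraction Ia = S/5 = (35/9)/5 = 7/9 ≈ 0.778 in
Excess rainfall: 4.960 − 0.778 = 4.182 in; P > Ia so Q > 0
Q = (941/225)²/((941/225) + 35/9) = (885481/50625)/(1816/225) = 885481/408600 in ≈ 2.167 in

Q = 885481/408600 in ≈ 2.167 in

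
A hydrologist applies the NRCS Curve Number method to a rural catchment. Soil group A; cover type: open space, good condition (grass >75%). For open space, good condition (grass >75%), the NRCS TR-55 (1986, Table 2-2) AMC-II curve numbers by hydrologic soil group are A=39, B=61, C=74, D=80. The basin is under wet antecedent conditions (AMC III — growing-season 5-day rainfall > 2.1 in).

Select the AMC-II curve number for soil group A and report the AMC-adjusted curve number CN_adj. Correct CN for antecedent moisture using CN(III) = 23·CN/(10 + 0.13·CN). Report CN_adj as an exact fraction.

NRCS table: open space, good condition (grass >75%), soil group A → CN(II) = 39
Adjust CN=39 to AMC III: 23·39/(10 + 0.13·39) → 897 ÷ (1507/100) = 89700/1507 ≈ 59.522

CN_adj = 89700/1507 ≈ 59.522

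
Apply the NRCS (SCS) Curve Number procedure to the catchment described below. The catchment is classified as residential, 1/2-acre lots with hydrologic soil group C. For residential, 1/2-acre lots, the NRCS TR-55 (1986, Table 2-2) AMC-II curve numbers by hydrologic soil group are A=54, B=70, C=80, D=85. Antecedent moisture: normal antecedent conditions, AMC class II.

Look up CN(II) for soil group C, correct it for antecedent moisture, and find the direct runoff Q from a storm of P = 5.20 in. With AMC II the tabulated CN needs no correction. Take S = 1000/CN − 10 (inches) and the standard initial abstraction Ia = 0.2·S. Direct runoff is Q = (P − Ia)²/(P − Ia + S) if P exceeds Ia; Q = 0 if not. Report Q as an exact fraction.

Q = 2209/720 in ≈ 3.068 in

NRCS table: residential, 1/2-acre lots, soil group C → CN(II) = 80
AMC II — tabulated CN = 80 applies directly.
S = 1000/80 − 10 = 5/2 in ≈ 2.500 in
Ia = 0.2·(5/2) = 1/2 in ≈ 0.500 in
Excess rainfall: 5.200 − 0.500 = 4.700 in; P > Ia so Q > 0
Runoff Q = (P−Ia)²/(P−Ia+S) = (4.700)²/(4.700+2.500) = 2209/720 ≈ 3.068 in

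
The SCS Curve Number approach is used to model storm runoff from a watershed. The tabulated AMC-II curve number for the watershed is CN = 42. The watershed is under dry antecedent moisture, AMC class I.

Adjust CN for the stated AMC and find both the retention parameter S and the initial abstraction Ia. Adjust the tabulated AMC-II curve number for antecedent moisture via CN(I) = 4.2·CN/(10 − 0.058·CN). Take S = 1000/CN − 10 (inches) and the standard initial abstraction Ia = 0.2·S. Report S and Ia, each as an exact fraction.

S = 14500/441 in ≈ 32.880 in; Ia = 2900/441 in ≈ 6.576 in

Adjust CN=42 to AMC I: 4.2·42/(10 − 0.058·42) → (882/5) ÷ (1891/250) = 44100/1891 ≈ 23.321
Max retention: S = 1000/(44100/1891) − 10 = 14500/441 in (≈ 32.880 in)
Initial abstraction Ia = S/5 = (14500/441)/5 = 2900/441 ≈ 6.576 in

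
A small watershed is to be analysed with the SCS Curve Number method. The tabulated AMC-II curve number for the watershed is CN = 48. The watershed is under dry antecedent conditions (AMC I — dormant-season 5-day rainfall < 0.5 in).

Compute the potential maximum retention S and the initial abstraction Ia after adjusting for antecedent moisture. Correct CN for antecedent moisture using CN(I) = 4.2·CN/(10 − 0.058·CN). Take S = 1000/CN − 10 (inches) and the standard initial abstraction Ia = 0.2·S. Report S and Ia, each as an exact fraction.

Dry (AMC I): CN(I) = 4.2·48/(10 − 0.058·48) = (1008/5)/(902/125) = 12600/451 ≈ 27.938
S = 1000/(12600/451) − 10 = 1625/63 in ≈ 25.794 in
Ia = 0.2·(1625/63) = 325/63 in ≈ 5.159 in

S = 1625/63 in ≈ 25.794 in; Ia = 325/63 in ≈ 5.159 in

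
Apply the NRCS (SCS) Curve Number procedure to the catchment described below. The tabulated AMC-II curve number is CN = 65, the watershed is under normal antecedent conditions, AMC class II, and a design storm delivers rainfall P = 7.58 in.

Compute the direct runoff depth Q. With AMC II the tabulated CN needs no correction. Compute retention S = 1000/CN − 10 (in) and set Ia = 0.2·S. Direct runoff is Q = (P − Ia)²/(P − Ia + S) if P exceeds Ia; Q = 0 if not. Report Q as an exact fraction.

Q = 17867529/5022550 in ≈ 3.557 in

CN(II) = 65; AMC II needs no correction.
S = 1000/65 − 10 = 70/13 in ≈ 5.385 in
Ia = 0.2S: 0.2·5.385 = 1.077 in (exactly 14/13)
Excess rainfall: 7.580 − 1.077 = 6.503 in; P > Ia so Q > 0
Q = (4227/650)²/((4227/650) + 70/13) = (17867529/422500)/(7727/650) = 17867529/5022550 in ≈ 3.557 in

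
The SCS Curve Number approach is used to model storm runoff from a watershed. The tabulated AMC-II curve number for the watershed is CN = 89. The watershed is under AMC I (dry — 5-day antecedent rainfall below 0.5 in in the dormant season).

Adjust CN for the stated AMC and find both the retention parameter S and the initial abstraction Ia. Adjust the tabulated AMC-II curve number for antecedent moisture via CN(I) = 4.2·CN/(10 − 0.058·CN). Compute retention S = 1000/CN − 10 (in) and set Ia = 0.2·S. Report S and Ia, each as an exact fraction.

S = 5500/1869 in ≈ 2.943 in; Ia = 1100/1869 in ≈ 0.589 in

CN(I) from CN(II)=89: (4.2·89)/(10 − 0.058·89) = 186900/2419 ≈ 77.263
Retention S: 1000/CN − 10 with CN=77.263 → S = 5500/1869 ≈ 2.943 in
Ia = 0.2S: 0.2·2.943 = 0.589 in (exactly 1100/1869)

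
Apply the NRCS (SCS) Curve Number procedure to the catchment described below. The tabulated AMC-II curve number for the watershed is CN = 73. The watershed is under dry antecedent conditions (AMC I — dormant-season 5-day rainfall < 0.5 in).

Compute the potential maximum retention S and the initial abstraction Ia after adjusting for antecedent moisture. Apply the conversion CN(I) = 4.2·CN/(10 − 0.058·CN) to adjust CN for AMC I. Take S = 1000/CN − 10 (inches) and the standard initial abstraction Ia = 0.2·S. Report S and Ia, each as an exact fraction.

S = 4500/511 in ≈ 8.806 in; Ia = 900/511 in ≈ 1.761 in

Adjust CN=73 to AMC I: 4.2·73/(10 − 0.058·73) → (1533/5) ÷ (2883/500) = 51100/961 ≈ 53.174
Retention S: 1000/CN − 10 with CN=53.174 → S = 4500/511 ≈ 8.806 in
Ia = 0.2·(4500/511) = 900/511 in ≈ 1.761 in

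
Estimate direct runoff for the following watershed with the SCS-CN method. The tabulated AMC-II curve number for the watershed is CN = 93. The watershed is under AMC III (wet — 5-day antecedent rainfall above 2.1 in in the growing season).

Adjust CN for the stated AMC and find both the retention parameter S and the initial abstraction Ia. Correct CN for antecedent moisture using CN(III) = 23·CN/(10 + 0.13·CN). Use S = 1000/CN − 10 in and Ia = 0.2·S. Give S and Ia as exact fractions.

Adjust CN=93 to AMC III: 23·93/(10 + 0.13·93) → 2139 ÷ (2209/100) = 213900/2209 ≈ 96.831
S = 1000/(213900/2209) − 10 = 700/2139 in ≈ 0.327 in
Initial abstraction Ia = S/5 = (700/2139)/5 = 140/2139 ≈ 0.065 in

S = 700/2139 in ≈ 0.327 in; Ia = 140/2139 in ≈ 0.065 in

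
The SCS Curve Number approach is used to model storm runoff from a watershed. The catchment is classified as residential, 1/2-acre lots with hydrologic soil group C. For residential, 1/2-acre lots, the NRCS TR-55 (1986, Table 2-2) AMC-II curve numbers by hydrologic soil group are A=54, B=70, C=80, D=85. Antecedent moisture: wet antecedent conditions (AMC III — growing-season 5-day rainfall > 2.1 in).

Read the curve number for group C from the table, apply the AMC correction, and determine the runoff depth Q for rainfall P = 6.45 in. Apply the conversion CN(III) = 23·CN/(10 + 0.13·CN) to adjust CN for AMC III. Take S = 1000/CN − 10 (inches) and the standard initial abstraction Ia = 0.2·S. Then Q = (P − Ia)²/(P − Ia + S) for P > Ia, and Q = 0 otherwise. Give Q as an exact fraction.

Q = 8219689/1548820 in ≈ 5.307 in

NRCS table: residential, 1/2-acre lots, soil group C → CN(II) = 80
Wet (AMC III): CN(III) = 23·80/(10 + 0.13·80) = 1840/(102/5) = 4600/51 ≈ 90.196
S = 1000/(4600/51) − 10 = 25/23 in ≈ 1.087 in
Ia = 0.2S: 0.2·1.087 = 0.217 in (exactly 5/23)
Since P=6.450 > Ia=0.217: effective rainfall P−Ia = 2867/460 in
Q: (2867/460)² ÷ (3367/460) = 8219689/1548820 in (≈ 5.307 in)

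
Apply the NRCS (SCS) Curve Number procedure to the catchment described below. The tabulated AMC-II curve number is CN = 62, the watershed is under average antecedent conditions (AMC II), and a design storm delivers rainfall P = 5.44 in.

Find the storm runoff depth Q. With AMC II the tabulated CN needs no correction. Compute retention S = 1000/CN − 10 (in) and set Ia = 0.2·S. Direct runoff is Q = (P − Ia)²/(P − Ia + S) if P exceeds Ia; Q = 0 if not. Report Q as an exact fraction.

Q = 2666689/1553100 in ≈ 1.717 in

AMC II — tabulated CN = 62 applies directly.
Max retention: S = 1000/62 − 10 = 190/31 in (≈ 6.129 in)
Initial abstraction Ia = S/5 = (190/31)/5 = 38/31 ≈ 1.226 in
Since P=5.440 > Ia=1.226: effective rainfall P−Ia = 3266/775 in
Q: (3266/775)² ÷ (8016/775) = 2666689/1553100 in (≈ 1.717 in)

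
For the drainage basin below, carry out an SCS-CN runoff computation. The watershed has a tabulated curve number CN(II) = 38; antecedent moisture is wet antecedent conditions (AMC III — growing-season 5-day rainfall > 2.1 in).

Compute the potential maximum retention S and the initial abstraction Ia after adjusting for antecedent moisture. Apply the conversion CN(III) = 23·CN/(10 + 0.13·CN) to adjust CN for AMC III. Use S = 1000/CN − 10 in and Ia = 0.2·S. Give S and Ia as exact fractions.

Wet (AMC III): CN(III) = 23·38/(10 + 0.13·38) = 874/(747/50) = 43700/747 ≈ 58.501
Max retention: S = 1000/(43700/747) − 10 = 3100/437 in (≈ 7.094 in)
Ia = 0.2·(3100/437) = 620/437 in ≈ 1.419 in

S = 3100/437 in ≈ 7.094 in; Ia = 620/437 in ≈ 1.419 in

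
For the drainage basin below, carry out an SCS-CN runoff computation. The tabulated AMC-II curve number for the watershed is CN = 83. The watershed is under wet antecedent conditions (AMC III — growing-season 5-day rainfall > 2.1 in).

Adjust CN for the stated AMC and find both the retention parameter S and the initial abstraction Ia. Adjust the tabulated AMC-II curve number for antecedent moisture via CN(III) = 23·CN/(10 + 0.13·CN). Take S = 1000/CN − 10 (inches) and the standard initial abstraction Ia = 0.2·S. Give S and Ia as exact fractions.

Wet (AMC III): CN(III) = 23·83/(10 + 0.13·83) = 1909/(2079/100) = 190900/2079 ≈ 91.823
Retention S: 1000/CN − 10 with CN=91.823 → S = 1700/1909 ≈ 0.891 in
Ia = 0.2S: 0.2·0.891 = 0.178 in (exactly 340/1909)

S = 1700/1909 in ≈ 0.891 in; Ia = 340/1909 in ≈ 0.178 in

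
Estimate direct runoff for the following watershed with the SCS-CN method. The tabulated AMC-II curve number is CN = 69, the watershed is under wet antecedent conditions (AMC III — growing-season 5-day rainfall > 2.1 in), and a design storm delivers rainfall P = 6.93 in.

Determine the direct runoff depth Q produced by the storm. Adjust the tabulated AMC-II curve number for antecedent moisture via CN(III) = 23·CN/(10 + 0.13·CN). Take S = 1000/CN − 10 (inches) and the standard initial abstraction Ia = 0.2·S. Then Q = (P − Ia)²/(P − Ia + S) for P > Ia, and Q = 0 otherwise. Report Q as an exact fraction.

Adjust CN=69 to AMC III: 23·69/(10 + 0.13·69) → 1587 ÷ (1897/100) = 158700/1897 ≈ 83.658
S = 1000/(158700/1897) − 10 = 3100/1587 in ≈ 1.953 in
Ia = 0.2S: 0.2·1.953 = 0.391 in (exactly 620/1587)
P − Ia = 6.930 − 0.391 = 1037791/158700 ≈ 6.539 in (> 0, runoff occurs)
Q = (1037791/158700)²/((1037791/158700) + 3100/1587) = (1077010159681/25185690000)/(1347791/158700) = 1077010159681/213894431700 in ≈ 5.035 in

Q = 1077010159681/213894431700 in ≈ 5.035 in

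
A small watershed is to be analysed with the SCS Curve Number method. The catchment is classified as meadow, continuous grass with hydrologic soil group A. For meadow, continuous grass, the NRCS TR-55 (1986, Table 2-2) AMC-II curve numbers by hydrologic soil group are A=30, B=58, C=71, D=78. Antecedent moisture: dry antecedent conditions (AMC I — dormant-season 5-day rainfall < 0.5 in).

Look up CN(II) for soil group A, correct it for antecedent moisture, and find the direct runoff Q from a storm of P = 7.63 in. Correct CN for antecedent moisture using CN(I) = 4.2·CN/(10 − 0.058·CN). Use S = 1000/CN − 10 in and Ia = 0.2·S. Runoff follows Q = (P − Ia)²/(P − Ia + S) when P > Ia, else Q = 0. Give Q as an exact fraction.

NRCS table: meadow, continuous grass, soil group A → CN(II) = 30
Dry (AMC I): CN(I) = 4.2·30/(10 − 0.058·30) = 126/(413/50) = 900/59 ≈ 15.254
Retention S: 1000/CN − 10 with CN=15.254 → S = 500/9 ≈ 55.556 in
Ia = 0.2·(500/9) = 100/9 in ≈ 11.111 in
P = 7.630 ≤ Ia = 11.111 in: entire storm abstracted, Q = 0.

Q = 0 in ≈ 0.000 in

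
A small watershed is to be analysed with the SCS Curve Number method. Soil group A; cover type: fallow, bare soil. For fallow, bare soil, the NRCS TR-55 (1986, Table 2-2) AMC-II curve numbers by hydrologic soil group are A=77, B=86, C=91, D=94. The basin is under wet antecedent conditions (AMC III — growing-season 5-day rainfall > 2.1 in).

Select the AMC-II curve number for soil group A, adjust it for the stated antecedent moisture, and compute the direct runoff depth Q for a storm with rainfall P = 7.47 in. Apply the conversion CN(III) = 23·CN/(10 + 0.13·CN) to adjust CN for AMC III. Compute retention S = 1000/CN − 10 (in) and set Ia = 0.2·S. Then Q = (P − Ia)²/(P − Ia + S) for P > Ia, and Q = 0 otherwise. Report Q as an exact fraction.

NRCS table: fallow, bare soil, soil group A → CN(II) = 77
Adjust CN=77 to AMC III: 23·77/(10 + 0.13·77) → 1771 ÷ (2001/100) = 7700/87 ≈ 88.506
S = 1000/(7700/87) − 10 = 100/77 in ≈ 1.299 in
Ia = 0.2S: 0.2·1.299 = 0.260 in (exactly 20/77)
Since P=7.470 > Ia=0.260: effective rainfall P−Ia = 55519/7700 in
Q: (55519/7700)² ÷ (65519/7700) = 3082359361/504496300 in (≈ 6.110 in)

Q = 3082359361/504496300 in ≈ 6.110 in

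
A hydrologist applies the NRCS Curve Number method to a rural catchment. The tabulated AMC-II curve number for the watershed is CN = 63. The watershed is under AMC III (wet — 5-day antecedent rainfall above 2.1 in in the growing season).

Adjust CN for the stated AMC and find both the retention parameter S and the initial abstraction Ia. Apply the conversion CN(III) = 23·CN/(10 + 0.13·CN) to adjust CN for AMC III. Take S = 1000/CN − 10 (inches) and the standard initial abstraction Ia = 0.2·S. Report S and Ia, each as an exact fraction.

Wet (AMC III): CN(III) = 23·63/(10 + 0.13·63) = 1449/(1819/100) = 144900/1819 ≈ 79.659
S = 1000/(144900/1819) − 10 = 3700/1449 in ≈ 2.553 in
Ia = 0.2S: 0.2·2.553 = 0.511 in (exactly 740/1449)

S = 3700/1449 in ≈ 2.553 in; Ia = 740/1449 in ≈ 0.511 in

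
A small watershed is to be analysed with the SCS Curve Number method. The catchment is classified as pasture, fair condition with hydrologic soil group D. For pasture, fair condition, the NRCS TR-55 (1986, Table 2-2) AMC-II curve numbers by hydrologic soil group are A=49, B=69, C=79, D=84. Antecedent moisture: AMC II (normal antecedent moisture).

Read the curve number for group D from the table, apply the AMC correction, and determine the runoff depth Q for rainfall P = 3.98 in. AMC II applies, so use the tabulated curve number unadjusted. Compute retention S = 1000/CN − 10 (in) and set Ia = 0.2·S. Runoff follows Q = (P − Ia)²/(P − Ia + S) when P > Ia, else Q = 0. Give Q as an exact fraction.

NRCS table: pasture, fair condition, soil group D → CN(II) = 84
Average conditions: CN = 84 (no AMC adjustment).
S = 1000/84 − 10 = 40/21 in ≈ 1.905 in
Initial abstraction Ia = S/5 = (40/21)/5 = 8/21 ≈ 0.381 in
Excess rainfall: 3.980 − 0.381 = 3.599 in; P > Ia so Q > 0
Q = (3779/1050)²/((3779/1050) + 40/21) = (14280841/1102500)/(5779/1050) = 14280841/6067950 in ≈ 2.353 in

Q = 14280841/6067950 in ≈ 2.353 in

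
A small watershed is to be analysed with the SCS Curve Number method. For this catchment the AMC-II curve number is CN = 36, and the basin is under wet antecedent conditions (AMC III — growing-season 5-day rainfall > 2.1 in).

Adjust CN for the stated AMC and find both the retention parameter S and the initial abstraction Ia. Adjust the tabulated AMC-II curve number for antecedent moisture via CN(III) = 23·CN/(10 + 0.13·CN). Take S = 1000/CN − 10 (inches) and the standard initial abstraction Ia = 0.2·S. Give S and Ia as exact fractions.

S = 1600/207 in ≈ 7.729 in; Ia = 320/207 in ≈ 1.546 in

CN(III) from CN(II)=36: (23·36)/(10 + 0.13·36) = 20700/367 ≈ 56.403
S = 1000/(20700/367) − 10 = 1600/207 in ≈ 7.729 in
Initial abstraction Ia = S/5 = (1600/207)/5 = 320/207 ≈ 1.546 in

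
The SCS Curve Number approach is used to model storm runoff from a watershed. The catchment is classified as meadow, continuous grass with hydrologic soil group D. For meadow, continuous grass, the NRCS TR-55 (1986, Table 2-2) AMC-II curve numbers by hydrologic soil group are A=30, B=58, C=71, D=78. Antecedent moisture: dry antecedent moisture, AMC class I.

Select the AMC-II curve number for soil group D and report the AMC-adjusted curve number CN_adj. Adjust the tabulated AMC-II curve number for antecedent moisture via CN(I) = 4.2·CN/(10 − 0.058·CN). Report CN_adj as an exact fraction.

NRCS table: meadow, continuous grass, soil group D → CN(II) = 78
Dry (AMC I): CN(I) = 4.2·78/(10 − 0.058·78) = (1638/5)/(1369/250) = 81900/1369 ≈ 59.825

CN_adj = 81900/1369 ≈ 59.825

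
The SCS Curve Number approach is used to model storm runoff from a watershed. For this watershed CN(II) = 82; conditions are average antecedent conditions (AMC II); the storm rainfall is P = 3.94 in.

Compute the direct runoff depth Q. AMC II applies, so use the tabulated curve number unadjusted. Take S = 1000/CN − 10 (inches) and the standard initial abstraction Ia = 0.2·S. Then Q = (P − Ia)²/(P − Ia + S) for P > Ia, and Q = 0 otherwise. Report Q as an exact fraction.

AMC II — tabulated CN = 82 applies directly.
S = 1000/82 − 10 = 90/41 in ≈ 2.195 in
Initial abstraction Ia = S/5 = (90/41)/5 = 18/41 ≈ 0.439 in
P − Ia = 3.940 − 0.439 = 7177/2050 ≈ 3.501 in (> 0, runoff occurs)
Q: (7177/2050)² ÷ (11677/2050) = 51509329/23937850 in (≈ 2.152 in)

Q = 51509329/23937850 in ≈ 2.152 in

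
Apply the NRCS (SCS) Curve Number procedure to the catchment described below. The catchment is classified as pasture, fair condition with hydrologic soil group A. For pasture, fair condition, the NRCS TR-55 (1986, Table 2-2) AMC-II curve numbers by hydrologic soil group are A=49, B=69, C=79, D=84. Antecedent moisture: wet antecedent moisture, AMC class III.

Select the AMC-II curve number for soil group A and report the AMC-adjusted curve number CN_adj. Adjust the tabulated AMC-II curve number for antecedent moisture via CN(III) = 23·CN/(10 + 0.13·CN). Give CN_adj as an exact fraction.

NRCS table: pasture, fair condition, soil group A → CN(II) = 49
CN(III) from CN(II)=49: (23·49)/(10 + 0.13·49) = 112700/1637 ≈ 68.845

CN_adj = 112700/1637 ≈ 68.845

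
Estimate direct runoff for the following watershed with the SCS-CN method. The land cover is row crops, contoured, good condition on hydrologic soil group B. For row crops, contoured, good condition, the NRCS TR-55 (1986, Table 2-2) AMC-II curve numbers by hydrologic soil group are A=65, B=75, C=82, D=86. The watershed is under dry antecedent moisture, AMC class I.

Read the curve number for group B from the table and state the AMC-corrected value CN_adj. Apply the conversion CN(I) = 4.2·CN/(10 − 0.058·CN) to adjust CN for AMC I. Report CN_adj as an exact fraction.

CN_adj = 6300/113 ≈ 55.752

NRCS table: row crops, contoured, good condition, soil group B → CN(II) = 75
Adjust CN=75 to AMC I: 4.2·75/(10 − 0.058·75) → 315 ÷ (113/20) = 6300/113 ≈ 55.752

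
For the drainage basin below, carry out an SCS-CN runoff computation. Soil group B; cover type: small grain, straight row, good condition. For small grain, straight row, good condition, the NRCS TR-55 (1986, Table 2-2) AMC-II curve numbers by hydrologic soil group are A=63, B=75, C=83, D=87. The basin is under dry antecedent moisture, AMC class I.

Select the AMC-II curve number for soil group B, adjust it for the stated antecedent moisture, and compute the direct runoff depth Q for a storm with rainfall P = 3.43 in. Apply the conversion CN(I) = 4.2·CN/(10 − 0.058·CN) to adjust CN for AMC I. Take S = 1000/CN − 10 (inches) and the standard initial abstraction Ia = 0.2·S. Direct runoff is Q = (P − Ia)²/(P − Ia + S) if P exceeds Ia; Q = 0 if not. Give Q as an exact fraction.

NRCS table: small grain, straight row, good condition, soil group B → CN(II) = 75
Adjust CN=75 to AMC I: 4.2·75/(10 − 0.058·75) → 315 ÷ (113/20) = 6300/113 ≈ 55.752
S = 1000/(6300/113) − 10 = 500/63 in ≈ 7.937 in
Ia = 0.2S: 0.2·7.937 = 1.587 in (exactly 100/63)
Excess rainfall: 3.430 − 1.587 = 1.843 in; P > Ia so Q > 0
Q: (11609/6300)² ÷ (61609/6300) = 134768881/388136700 in (≈ 0.347 in)

Q = 134768881/388136700 in ≈ 0.347 in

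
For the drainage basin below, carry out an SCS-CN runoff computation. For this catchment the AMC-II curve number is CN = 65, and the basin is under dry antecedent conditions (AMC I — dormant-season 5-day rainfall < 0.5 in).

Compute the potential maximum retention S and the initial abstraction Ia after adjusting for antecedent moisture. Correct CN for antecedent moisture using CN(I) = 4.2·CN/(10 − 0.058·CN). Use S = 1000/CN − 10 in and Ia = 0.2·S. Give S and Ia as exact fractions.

CN(I) from CN(II)=65: (4.2·65)/(10 − 0.058·65) = 3900/89 ≈ 43.820
Retention S: 1000/CN − 10 with CN=43.820 → S = 500/39 ≈ 12.821 in
Initial abstraction Ia = S/5 = (500/39)/5 = 100/39 ≈ 2.564 in

S = 500/39 in ≈ 12.821 in; Ia = 100/39 in ≈ 2.564 in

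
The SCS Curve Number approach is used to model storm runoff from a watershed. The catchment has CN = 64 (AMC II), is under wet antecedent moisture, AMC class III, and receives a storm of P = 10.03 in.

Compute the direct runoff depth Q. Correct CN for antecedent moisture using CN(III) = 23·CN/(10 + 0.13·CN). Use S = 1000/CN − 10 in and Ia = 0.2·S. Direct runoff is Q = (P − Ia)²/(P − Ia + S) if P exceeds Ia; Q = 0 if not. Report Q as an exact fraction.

Q = 120384784/15852175 in ≈ 7.594 in

Wet (AMC III): CN(III) = 23·64/(10 + 0.13·64) = 1472/(458/25) = 18400/229 ≈ 80.349
Max retention: S = 1000/(18400/229) − 10 = 225/92 in (≈ 2.446 in)
Initial abstraction Ia = S/5 = (225/92)/5 = 45/92 ≈ 0.489 in
P − Ia = 10.030 − 0.489 = 5486/575 ≈ 9.541 in (> 0, runoff occurs)
Runoff Q = (P−Ia)²/(P−Ia+S) = (9.541)²/(9.541+2.446) = 120384784/15852175 ≈ 7.594 in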